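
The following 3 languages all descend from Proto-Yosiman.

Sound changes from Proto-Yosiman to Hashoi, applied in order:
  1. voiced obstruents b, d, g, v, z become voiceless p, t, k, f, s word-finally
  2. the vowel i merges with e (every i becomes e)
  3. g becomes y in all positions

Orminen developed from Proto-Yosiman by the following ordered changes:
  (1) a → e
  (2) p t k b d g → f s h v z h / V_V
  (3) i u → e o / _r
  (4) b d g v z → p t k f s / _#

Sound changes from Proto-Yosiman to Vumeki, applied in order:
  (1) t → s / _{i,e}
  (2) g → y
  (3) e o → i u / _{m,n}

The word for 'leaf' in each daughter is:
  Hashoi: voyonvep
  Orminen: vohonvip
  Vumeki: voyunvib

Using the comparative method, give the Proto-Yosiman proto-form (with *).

*vogonvib

Position 3: Hashoi has y, Orminen has h, Vumeki has y. Taking the neighbouring segments as reconstructed: Hashoi y could go back to *g or *y; Orminen h could go back to *k or *g or *h; Vumeki y could go back to *g or *y — the one source consistent with every daughter is *g.
Position 7: Hashoi has e, Orminen has i, Vumeki has i. Orminen preserves i here (none of its changes turn any other segment into i), so the proto-segment is *i.
Continuing position by position gives *vogonvib; check it forward:
Hashoi: *vogonvib > vogonvip > vogonvep > voyonvep  (by final devoicing, vowel merger, unconditioned shift)
Orminen: *vogonvib
  vogonvib (rule 1 does not apply)
  vogonvib → vohonvib   [intervocalic lenition]
  vohonvib (rule 3 does not apply)
  vohonvib → vohonvip   [final devoicing]
  giving Orminen vohonvip.
Vumeki: start from *vogonvib.
  rule 1: no change — vogonvib
  rule 2 (unconditioned shift): vogonvib → voyonvib
  rule 3 (pre-nasal raising): voyonvib → voyunvib
  ⇒ Vumeki voyunvib
No other proto-form is consistent with every reflex, so the reconstruction is *vogonvib.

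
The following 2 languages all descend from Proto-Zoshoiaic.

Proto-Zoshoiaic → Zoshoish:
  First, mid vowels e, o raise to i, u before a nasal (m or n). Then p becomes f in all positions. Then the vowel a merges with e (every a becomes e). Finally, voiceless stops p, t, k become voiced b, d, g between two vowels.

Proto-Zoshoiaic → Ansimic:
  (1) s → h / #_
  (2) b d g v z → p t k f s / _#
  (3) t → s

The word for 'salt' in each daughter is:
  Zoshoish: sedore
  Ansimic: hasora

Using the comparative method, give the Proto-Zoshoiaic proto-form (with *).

Position 6: Zoshoish has e, Ansimic has a. Ansimic preserves a here (none of its changes turn any other segment into a), so the proto-segment is *a.
Position 2: Zoshoish has e, Ansimic has a. Ansimic preserves a here (none of its changes turn any other segment into a), so the proto-segment is *a.
Position 3: Zoshoish has d, Ansimic has s. Taking the neighbouring segments as reconstructed: Zoshoish d could go back to *t or *d; Ansimic s could go back to *t or *s — the one source consistent with every daughter is *t.
Continuing position by position gives *satora; check it forward:
Zoshoish: *satora > setore > sedore  (by vowel merger, intervocalic voicing)
Ansimic: start from *satora.
  rule 1 (debuccalisation): satora → hatora
  rule 2: no change — hatora
  rule 3 (unconditioned shift): hatora → hasora
  ⇒ Ansimic hasora
Only *satora yields all of Zoshoish sedore, Ansimic hasora.

*satora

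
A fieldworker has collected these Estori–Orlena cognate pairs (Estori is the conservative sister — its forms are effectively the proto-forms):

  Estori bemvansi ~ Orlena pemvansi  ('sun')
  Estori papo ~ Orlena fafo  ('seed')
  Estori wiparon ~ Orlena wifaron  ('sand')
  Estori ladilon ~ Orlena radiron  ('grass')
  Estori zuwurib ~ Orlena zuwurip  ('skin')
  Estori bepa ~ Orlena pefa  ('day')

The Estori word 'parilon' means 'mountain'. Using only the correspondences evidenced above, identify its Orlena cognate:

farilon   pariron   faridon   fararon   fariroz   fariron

papo ~ fafo — Estori p corresponds to Orlena f word-initially before a back vowel.
ladilon ~ radiron — Estori l corresponds to Orlena r between vowels (before a back vowel).
Applying these to Estori 'parilon':
  parilon → farilon   (p→f word-initially before a back vowel)
  farilon → fariron   (l→r between vowels (before a back vowel))
So the Orlena cognate is 'fariron'.

fariron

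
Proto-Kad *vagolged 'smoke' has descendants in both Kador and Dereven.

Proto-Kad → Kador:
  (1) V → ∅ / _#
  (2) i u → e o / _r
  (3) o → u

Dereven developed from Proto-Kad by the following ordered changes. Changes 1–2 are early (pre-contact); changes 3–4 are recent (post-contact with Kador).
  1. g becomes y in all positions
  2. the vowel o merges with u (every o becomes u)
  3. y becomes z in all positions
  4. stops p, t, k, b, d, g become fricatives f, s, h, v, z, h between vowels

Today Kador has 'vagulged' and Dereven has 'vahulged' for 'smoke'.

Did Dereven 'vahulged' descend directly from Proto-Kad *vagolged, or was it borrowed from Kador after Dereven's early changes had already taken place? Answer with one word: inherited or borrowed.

If inherited, *vagolged would pass through all of Dereven's changes:
Dereven: *vagolged
  vagolged → vayolyed   [unconditioned shift]
  vayolyed → vayulyed   [vowel merger]
  vayulyed → vazulzed   [unconditioned shift]
  vazulzed (rule 4 does not apply)
  giving Dereven vazulzed.
If borrowed from Kador 'vagulged' after the early changes, it would undergo only the recent ones:
  rule 3 (unconditioned shift): no change (vagulged)
  rule 4 (intervocalic lenition): vagulged → vahulged
  ⇒ as a loan: vahulged
Dereven 'vahulged' matches the loan outcome 'vahulged', not the inherited 'vazulzed' — it skipped the early Dereven changes, so it was borrowed from Kador.

borrowed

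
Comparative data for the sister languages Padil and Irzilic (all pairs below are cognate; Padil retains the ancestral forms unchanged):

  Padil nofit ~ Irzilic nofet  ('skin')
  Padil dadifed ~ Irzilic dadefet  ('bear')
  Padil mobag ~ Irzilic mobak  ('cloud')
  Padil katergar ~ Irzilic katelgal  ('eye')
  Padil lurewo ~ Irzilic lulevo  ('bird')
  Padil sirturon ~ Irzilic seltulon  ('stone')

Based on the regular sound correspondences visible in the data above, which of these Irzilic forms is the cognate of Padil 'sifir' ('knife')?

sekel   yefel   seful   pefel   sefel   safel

sefel

dadifed ~ dadefet — Padil i corresponds to Irzilic e after a consonant, before a labial obstruent.
sirturon ~ seltulon — Padil i corresponds to Irzilic e after a consonant, before r.
katergar ~ katelgal — Padil r corresponds to Irzilic l word-finally.
Applying these to Padil 'sifir':
  sifir → sefir   (i→e after a consonant, before a labial obstruent)
  sefir → sefer   (i→e after a consonant, before r)
  sefer → sefel   (r→l word-finally)
So the Irzilic cognate is 'sefel'.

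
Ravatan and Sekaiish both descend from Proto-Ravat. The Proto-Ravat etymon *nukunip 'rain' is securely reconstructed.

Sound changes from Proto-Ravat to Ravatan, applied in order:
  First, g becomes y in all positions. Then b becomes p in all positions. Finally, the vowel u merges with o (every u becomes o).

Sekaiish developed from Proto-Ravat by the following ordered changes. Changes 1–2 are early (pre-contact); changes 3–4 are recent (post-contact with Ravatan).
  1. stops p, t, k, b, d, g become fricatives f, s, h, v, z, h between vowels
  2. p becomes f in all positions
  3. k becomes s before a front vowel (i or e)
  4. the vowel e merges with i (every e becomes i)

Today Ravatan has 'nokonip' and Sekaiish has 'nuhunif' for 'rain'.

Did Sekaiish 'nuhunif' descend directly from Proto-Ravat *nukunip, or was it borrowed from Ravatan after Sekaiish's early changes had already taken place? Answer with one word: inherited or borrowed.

inherited

If inherited, *nukunip would pass through all of Sekaiish's changes:
Sekaiish: *nukunip
  nukunip → nuhunip   [intervocalic lenition]
  nuhunip → nuhunif   [unconditioned shift]
  nuhunif (rule 3 does not apply)
  nuhunif (rule 4 does not apply)
  giving Sekaiish nuhunif.
If borrowed from Ravatan 'nokonip' after the early changes, it would undergo only the recent ones:
  rule 3 (palatalisation): no change (nokonip)
  rule 4 (vowel merger): no change (nokonip)
  ⇒ as a loan: nokonip
Sekaiish 'nuhunif' matches the inherited outcome exactly, so it is an inherited cognate, not a loan.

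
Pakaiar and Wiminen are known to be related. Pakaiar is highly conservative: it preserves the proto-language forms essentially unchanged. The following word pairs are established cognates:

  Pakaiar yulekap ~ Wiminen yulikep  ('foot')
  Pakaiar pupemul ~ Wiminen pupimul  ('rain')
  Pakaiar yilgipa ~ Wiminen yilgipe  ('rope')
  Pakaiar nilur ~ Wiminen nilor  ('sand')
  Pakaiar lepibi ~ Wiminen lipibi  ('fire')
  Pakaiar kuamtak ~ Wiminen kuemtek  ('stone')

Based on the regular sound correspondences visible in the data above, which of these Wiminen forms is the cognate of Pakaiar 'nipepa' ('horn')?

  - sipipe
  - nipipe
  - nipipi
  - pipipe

nipipe

lepibi ~ lipibi — Pakaiar e corresponds to Wiminen i after a consonant, before a labial obstruent.
yilgipa ~ yilgipe — Pakaiar a corresponds to Wiminen e word-finally.
Applying these to Pakaiar 'nipepa':
  nipepa → nipipa   (e→i after a consonant, before a labial obstruent)
  nipipa → nipipe   (a→e word-finally)
So the Wiminen cognate is 'nipipe'.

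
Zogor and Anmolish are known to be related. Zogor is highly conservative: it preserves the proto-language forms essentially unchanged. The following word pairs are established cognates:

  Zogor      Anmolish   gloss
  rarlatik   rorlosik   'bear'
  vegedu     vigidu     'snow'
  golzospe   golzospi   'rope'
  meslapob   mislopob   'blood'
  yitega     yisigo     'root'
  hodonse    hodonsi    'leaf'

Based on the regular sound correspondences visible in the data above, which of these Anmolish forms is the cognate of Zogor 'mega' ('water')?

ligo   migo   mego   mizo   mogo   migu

migo

vegedu ~ vigidu, meslapob ~ mislopob — Zogor e corresponds to Anmolish i after a consonant, before a consonant other than r, m, n, p, b, f, v.
yitega ~ yisigo — Zogor a corresponds to Anmolish o word-finally.
Applying these to Zogor 'mega':
  mega → miga   (e→i after a consonant, before a consonant other than r, m, n, p, b, f, v)
  miga → migo   (a→o word-finally)
So the Anmolish cognate is 'migo'.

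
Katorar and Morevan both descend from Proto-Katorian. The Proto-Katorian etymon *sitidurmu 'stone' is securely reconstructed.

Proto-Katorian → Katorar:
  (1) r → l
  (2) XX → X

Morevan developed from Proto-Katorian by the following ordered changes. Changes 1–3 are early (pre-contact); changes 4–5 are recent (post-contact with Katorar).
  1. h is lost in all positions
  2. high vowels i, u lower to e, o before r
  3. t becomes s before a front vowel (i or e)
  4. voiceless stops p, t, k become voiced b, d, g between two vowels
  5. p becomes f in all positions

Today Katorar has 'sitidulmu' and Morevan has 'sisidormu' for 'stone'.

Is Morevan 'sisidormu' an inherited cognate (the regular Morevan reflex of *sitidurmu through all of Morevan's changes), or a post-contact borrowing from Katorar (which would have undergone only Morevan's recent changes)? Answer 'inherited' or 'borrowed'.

inherited

If inherited, *sitidurmu would pass through all of Morevan's changes:
Morevan: start from *sitidurmu.
  rule 1: no change — sitidurmu
  rule 2 (pre-rhotic lowering): sitidurmu → sitidormu
  rule 3 (palatalisation): sitidormu → sisidormu
  rule 4: no change — sisidormu
  rule 5: no change — sisidormu
  ⇒ Morevan sisidormu
If borrowed from Katorar 'sitidulmu' after the early changes, it would undergo only the recent ones:
  rule 4 (intervocalic voicing): sitidulmu → sididulmu
  rule 5 (unconditioned shift): no change (sididulmu)
  ⇒ as a loan: sididulmu
Morevan 'sisidormu' matches the inherited outcome exactly, so it is an inherited cognate, not a loan.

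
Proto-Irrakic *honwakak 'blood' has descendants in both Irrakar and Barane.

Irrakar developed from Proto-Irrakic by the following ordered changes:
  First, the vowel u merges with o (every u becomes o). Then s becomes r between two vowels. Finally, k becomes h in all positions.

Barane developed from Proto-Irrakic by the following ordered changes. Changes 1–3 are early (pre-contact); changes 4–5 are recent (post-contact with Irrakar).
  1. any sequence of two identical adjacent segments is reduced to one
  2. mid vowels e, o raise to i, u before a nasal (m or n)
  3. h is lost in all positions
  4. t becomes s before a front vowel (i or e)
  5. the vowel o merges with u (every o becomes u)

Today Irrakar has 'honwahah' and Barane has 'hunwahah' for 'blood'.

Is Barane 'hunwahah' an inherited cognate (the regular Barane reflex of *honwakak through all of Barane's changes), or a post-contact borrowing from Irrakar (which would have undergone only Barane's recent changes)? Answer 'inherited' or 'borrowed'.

borrowed

If inherited, *honwakak would pass through all of Barane's changes:
Barane: *honwakak > hunwakak > unwakak  (by pre-nasal raising, h-loss)
If borrowed from Irrakar 'honwahah' after the early changes, it would undergo only the recent ones:
  rule 4 (palatalisation): no change (honwahah)
  rule 5 (vowel merger): honwahah → hunwahah
  ⇒ as a loan: hunwahah
Barane 'hunwahah' matches the loan outcome 'hunwahah', not the inherited 'unwakak' — it skipped the early Barane changes, so it was borrowed from Irrakar.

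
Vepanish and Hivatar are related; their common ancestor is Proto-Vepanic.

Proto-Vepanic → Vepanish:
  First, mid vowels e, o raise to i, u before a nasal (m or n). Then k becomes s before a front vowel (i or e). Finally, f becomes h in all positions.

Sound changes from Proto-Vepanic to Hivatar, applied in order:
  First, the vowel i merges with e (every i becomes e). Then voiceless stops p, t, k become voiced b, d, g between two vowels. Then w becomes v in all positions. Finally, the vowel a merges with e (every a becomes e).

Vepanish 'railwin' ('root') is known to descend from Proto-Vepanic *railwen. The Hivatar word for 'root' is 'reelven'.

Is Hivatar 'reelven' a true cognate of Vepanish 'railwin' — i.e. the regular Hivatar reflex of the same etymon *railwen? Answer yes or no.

Derive the expected Hivatar reflex of *railwen:
Hivatar: *railwen > raelwen > raelven > reelven  (by vowel merger, unconditioned shift, vowel merger)
Hivatar 'reelven' matches the regular reflex exactly, so the pair is cognate.

yes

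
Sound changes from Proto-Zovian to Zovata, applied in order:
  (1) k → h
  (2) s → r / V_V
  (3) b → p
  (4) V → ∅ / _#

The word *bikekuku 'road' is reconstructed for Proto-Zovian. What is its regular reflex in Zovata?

pihehuh

Zovata: start from *bikekuku.
  rule 1 (unconditioned shift): bikekuku → bihehuhu
  rule 2: no change — bihehuhu
  rule 3 (unconditioned shift): bihehuhu → pihehuhu
  rule 4 (apocope): pihehuhu → pihehuh
  ⇒ Zovata pihehuh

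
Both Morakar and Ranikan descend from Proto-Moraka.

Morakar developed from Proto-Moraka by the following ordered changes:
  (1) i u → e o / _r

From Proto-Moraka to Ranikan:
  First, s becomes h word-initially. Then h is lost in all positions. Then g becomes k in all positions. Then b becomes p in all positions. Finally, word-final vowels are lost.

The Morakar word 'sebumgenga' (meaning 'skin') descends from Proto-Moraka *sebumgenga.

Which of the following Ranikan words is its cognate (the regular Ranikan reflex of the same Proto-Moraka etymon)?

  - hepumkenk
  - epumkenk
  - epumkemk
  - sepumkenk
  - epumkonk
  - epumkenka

epumkenk

Ranikan: start from *sebumgenga.
  rule 1 (debuccalisation): sebumgenga → hebumgenga
  rule 2 (h-loss): hebumgenga → ebumgenga
  rule 3 (unconditioned shift): ebumgenga → ebumkenka
  rule 4 (unconditioned shift): ebumkenka → epumkenka
  rule 5 (apocope): epumkenka → epumkenk
  ⇒ Ranikan epumkenk
The other candidates each miss or misapply at least one Ranikan change.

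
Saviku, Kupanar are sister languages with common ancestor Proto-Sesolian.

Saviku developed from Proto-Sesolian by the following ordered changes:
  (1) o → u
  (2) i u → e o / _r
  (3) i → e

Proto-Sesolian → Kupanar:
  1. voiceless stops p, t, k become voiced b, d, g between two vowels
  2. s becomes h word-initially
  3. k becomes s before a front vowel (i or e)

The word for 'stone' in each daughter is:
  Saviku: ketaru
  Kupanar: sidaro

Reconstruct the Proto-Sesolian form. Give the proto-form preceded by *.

Position 1: Saviku has k, Kupanar has s. Saviku preserves k here (none of its changes turn any other segment into k), so the proto-segment is *k.
Position 6: Saviku has u, Kupanar has o. Kupanar preserves o here (none of its changes turn any other segment into o), so the proto-segment is *o.
Continuing position by position gives *kitaro; check it forward:
Saviku: *kitaro
  kitaro → kitaru   [vowel merger]
  kitaru (rule 2 does not apply)
  kitaru → ketaru   [vowel merger]
  giving Saviku ketaru.
Kupanar: start from *kitaro.
  rule 1 (intervocalic voicing): kitaro → kidaro
  rule 2: no change — kidaro
  rule 3 (palatalisation): kidaro → sidaro
  ⇒ Kupanar sidaro
*kitaro is the unique common source.

*kitaro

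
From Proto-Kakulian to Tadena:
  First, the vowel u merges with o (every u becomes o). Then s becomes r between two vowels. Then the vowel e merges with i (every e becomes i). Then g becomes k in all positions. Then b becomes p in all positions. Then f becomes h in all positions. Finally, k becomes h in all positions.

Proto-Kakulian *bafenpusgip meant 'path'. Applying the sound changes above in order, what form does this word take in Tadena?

Tadena: start from *bafenpusgip.
  rule 1 (vowel merger): bafenpusgip → bafenposgip
  rule 2: no change — bafenposgip
  rule 3 (vowel merger): bafenposgip → bafinposgip
  rule 4 (unconditioned shift): bafinposgip → bafinposkip
  rule 5 (unconditioned shift): bafinposkip → pafinposkip
  rule 6 (unconditioned shift): pafinposkip → pahinposkip
  rule 7 (unconditioned shift): pahinposkip → pahinpoship
  ⇒ Tadena pahinpoship

pahinpoship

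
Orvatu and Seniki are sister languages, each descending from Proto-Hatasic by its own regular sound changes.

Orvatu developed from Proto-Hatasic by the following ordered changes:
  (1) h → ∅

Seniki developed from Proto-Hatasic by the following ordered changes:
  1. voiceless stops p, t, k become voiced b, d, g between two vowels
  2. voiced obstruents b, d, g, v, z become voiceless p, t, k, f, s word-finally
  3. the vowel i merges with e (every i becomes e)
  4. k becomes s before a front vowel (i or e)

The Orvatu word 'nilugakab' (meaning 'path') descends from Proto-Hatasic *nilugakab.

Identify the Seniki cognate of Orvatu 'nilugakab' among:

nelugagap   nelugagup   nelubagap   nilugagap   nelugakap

nelugagap

Seniki: *nilugakab
  nilugakab → nilugagab   [intervocalic voicing]
  nilugagab → nilugagap   [final devoicing]
  nilugagap → nelugagap   [vowel merger]
  nelugagap (rule 4 does not apply)
  giving Seniki nelugagap.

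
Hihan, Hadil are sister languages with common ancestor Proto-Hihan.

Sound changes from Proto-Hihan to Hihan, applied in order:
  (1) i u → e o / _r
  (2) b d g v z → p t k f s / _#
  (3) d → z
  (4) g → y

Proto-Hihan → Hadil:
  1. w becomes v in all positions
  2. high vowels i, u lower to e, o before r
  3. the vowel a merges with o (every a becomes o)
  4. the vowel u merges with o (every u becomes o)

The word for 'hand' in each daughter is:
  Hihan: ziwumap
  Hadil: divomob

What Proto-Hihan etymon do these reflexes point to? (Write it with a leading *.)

*diwumab

Position 3: Hihan has w, Hadil has v. Hihan preserves w here (none of its changes turn any other segment into w), so the proto-segment is *w.
Position 1: Hihan has z, Hadil has d. Hadil preserves d here (none of its changes turn any other segment into d), so the proto-segment is *d.
Position 6: Hihan has a, Hadil has o. Hihan preserves a here (none of its changes turn any other segment into a), so the proto-segment is *a.
This points to *diwumab. Verify forward in each daughter:
Hihan: *diwumab > diwumap > ziwumap  (by final devoicing, unconditioned shift)
Hadil: *diwumab
  diwumab → divumab   [unconditioned shift]
  divumab (rule 2 does not apply)
  divumab → divumob   [vowel merger]
  divumob → divomob   [vowel merger]
  giving Hadil divomob.
No other proto-form is consistent with every reflex, so the reconstruction is *diwumab.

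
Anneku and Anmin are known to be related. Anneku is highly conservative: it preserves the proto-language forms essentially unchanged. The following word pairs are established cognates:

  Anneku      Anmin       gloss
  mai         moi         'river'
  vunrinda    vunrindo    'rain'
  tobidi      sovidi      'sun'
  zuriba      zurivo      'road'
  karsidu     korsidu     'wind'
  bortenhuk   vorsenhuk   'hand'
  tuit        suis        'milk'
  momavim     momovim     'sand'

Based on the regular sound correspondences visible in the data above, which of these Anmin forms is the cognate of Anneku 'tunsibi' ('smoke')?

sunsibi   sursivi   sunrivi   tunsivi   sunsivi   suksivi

tuit ~ suis — Anneku t corresponds to Anmin s word-initially before a back vowel.
tobidi ~ sovidi — Anneku b corresponds to Anmin v between vowels (before a front vowel).
Applying these to Anneku 'tunsibi':
  tunsibi → sunsibi   (t→s word-initially before a back vowel)
  sunsibi → sunsivi   (b→v between vowels (before a front vowel))
So the Anmin cognate is 'sunsivi'.

sunsivi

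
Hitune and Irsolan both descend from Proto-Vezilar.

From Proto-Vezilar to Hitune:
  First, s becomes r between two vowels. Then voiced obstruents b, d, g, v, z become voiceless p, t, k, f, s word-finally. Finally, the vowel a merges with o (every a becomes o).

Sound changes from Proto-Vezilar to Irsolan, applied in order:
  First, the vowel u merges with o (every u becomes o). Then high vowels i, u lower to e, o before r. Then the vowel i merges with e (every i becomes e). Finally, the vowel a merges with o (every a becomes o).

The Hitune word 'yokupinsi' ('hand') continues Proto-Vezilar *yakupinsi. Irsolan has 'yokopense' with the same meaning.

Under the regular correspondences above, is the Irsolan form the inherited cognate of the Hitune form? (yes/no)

yes

Derive the expected Irsolan reflex of *yakupinsi:
Irsolan: *yakupinsi
  yakupinsi → yakopinsi   [vowel merger]
  yakopinsi (rule 2 does not apply)
  yakopinsi → yakopense   [vowel merger]
  yakopense → yokopense   [vowel merger]
  giving Irsolan yokopense.
Irsolan 'yokopense' matches the regular reflex exactly, so the pair is cognate.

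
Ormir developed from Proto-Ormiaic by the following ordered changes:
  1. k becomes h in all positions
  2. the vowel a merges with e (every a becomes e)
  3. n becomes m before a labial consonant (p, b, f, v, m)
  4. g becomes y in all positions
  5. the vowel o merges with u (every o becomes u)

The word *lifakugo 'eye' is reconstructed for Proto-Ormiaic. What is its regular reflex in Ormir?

Ormir: *lifakugo
  lifakugo → lifahugo   [unconditioned shift]
  lifahugo → lifehugo   [vowel merger]
  lifehugo (rule 3 does not apply)
  lifehugo → lifehuyo   [unconditioned shift]
  lifehuyo → lifehuyu   [vowel merger]
  giving Ormir lifehuyu.

lifehuyu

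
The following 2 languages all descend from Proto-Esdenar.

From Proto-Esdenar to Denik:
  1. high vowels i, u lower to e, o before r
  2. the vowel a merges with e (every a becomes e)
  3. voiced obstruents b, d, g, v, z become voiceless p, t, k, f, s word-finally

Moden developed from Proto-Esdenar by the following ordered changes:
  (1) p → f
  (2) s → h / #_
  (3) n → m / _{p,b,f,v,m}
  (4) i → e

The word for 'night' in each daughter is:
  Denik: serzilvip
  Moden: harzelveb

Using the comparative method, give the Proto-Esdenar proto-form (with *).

*sarzilvib

Position 1: Denik has s, Moden has h. Taking the neighbouring segments as reconstructed: Denik s can only go back to *s; Moden h could go back to *s or *h — the one source consistent with every daughter is *s.
Position 9: Denik has p, Moden has b. Moden preserves b here (none of its changes turn any other segment into b), so the proto-segment is *b.
Position 8: Denik has i, Moden has e. Denik preserves i here (none of its changes turn any other segment into i), so the proto-segment is *i.
Continuing position by position gives *sarzilvib; check it forward:
Denik: *sarzilvib > serzilvib > serzilvip  (by vowel merger, final devoicing)
Moden: *sarzilvib > harzilvib > harzelveb  (by debuccalisation, vowel merger)
*sarzilvib is the unique common source.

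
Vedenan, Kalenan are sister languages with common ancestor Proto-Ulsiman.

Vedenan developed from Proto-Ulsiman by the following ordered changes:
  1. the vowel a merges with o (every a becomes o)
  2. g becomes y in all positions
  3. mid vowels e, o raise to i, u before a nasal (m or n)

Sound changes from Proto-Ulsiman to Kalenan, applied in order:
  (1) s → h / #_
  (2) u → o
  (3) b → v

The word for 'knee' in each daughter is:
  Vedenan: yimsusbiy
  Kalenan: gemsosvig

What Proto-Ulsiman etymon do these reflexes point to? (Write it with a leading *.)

Position 1: Vedenan has y, Kalenan has g. Kalenan preserves g here (none of its changes turn any other segment into g), so the proto-segment is *g.
Position 9: Vedenan has y, Kalenan has g. Kalenan preserves g here (none of its changes turn any other segment into g), so the proto-segment is *g.
Continuing position by position gives *gemsusbig; check it forward:
Vedenan: *gemsusbig
  gemsusbig (rule 1 does not apply)
  gemsusbig → yemsusbiy   [unconditioned shift]
  yemsusbiy → yimsusbiy   [pre-nasal raising]
  giving Vedenan yimsusbiy.
Kalenan: start from *gemsusbig.
  rule 1: no change — gemsusbig
  rule 2 (vowel merger): gemsusbig → gemsosbig
  rule 3 (unconditioned shift): gemsosbig → gemsosvig
  ⇒ Kalenan gemsosvig
*gemsusbig is the unique common source.

*gemsusbig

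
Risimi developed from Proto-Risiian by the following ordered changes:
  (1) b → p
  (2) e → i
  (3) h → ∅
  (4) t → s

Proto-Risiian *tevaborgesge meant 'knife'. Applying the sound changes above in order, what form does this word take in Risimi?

Risimi: *tevaborgesge > tevaporgesge > tivaporgisgi > sivaporgisgi  (by unconditioned shift, vowel merger, unconditioned shift)

sivaporgisgi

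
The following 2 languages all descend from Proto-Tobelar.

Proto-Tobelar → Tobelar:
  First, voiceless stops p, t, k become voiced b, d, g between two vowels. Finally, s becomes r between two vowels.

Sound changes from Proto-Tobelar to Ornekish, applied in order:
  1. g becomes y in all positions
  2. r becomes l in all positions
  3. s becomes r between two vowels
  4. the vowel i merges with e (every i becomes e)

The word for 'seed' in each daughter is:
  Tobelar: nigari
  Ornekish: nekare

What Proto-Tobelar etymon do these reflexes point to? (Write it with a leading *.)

Position 5: Tobelar has r, Ornekish has r. In Ornekish, r can only continue *s, so the proto-segment is *s.
Position 2: Tobelar has i, Ornekish has e. Tobelar preserves i here (none of its changes turn any other segment into i), so the proto-segment is *i.
Verify the candidate proto-form against each daughter:
Tobelar: start from *nikasi.
  rule 1 (intervocalic voicing): nikasi → nigasi
  rule 2 (rhotacism): nigasi → nigari
  ⇒ Tobelar nigari
Ornekish: start from *nikasi.
  rule 1: no change — nikasi
  rule 2: no change — nikasi
  rule 3 (rhotacism): nikasi → nikari
  rule 4 (vowel merger): nikari → nekare
  ⇒ Ornekish nekare
*nikasi is the unique common source.

*nikasi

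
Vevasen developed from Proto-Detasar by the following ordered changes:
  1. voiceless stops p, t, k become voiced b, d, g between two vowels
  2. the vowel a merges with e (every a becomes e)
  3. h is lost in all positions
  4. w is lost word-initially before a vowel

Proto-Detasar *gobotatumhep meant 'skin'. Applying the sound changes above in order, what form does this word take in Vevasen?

gobodedumep

Vevasen: start from *gobotatumhep.
  rule 1 (intervocalic voicing): gobotatumhep → gobodadumhep
  rule 2 (vowel merger): gobodadumhep → gobodedumhep
  rule 3 (h-loss): gobodedumhep → gobodedumep
  rule 4: no change — gobodedumep
  ⇒ Vevasen gobodedumep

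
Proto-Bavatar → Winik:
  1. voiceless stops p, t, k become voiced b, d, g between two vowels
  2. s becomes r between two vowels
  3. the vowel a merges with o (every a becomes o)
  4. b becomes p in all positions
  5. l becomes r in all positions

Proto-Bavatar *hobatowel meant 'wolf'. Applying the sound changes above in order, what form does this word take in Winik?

Winik: start from *hobatowel.
  rule 1 (intervocalic voicing): hobatowel → hobadowel
  rule 2: no change — hobadowel
  rule 3 (vowel merger): hobadowel → hobodowel
  rule 4 (unconditioned shift): hobodowel → hopodowel
  rule 5 (unconditioned shift): hopodowel → hopodower
  ⇒ Winik hopodower

hopodower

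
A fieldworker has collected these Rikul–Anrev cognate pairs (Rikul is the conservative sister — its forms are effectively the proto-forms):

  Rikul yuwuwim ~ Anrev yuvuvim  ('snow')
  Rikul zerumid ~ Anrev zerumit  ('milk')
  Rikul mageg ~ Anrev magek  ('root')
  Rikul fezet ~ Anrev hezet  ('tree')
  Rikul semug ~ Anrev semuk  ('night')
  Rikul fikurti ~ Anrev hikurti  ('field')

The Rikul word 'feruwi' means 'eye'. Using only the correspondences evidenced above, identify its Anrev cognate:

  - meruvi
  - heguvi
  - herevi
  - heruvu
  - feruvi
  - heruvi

heruvi

fezet ~ hezet — Rikul f corresponds to Anrev h word-initially before a front vowel.
yuwuwim ~ yuvuvim — Rikul w corresponds to Anrev v between vowels (before a front vowel).
Applying these to Rikul 'feruwi':
  feruwi → heruwi   (f→h word-initially before a front vowel)
  heruwi → heruvi   (w→v between vowels (before a front vowel))
So the Anrev cognate is 'heruvi'.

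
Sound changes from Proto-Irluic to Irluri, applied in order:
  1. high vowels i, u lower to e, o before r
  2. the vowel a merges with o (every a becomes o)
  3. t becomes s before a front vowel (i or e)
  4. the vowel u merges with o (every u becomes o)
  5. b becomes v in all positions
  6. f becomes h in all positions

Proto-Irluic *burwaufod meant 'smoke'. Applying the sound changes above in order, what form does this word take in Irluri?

Irluri: start from *burwaufod.
  rule 1 (pre-rhotic lowering): burwaufod → borwaufod
  rule 2 (vowel merger): borwaufod → borwoufod
  rule 3: no change — borwoufod
  rule 4 (vowel merger): borwoufod → borwoofod
  rule 5 (unconditioned shift): borwoofod → vorwoofod
  rule 6 (unconditioned shift): vorwoofod → vorwoohod
  ⇒ Irluri vorwoohod

vorwoohod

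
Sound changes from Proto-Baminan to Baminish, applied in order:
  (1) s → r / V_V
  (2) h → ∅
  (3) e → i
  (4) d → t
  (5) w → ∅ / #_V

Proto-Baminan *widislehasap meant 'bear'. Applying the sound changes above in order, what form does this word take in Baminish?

itisliarap

Baminish: start from *widislehasap.
  rule 1 (rhotacism): widislehasap → widisleharap
  rule 2 (h-loss): widisleharap → widislearap
  rule 3 (vowel merger): widislearap → widisliarap
  rule 4 (unconditioned shift): widisliarap → witisliarap
  rule 5 (glide loss): witisliarap → itisliarap
  ⇒ Baminish itisliarap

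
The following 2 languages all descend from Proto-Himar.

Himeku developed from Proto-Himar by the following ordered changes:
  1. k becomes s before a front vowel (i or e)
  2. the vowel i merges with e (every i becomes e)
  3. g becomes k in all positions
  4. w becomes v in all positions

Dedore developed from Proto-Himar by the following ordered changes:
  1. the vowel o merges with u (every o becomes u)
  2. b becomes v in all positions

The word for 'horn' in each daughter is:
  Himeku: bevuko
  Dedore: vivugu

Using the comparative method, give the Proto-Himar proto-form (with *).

*bivugo

Position 5: Himeku has k, Dedore has g. Dedore preserves g here (none of its changes turn any other segment into g), so the proto-segment is *g.
Position 6: Himeku has o, Dedore has u. Himeku preserves o here (none of its changes turn any other segment into o), so the proto-segment is *o.
Verify the candidate proto-form against each daughter:
Himeku: *bivugo > bevugo > bevuko  (by vowel merger, unconditioned shift)
Dedore: *bivugo
  bivugo → bivugu   [vowel merger]
  bivugu → vivugu   [unconditioned shift]
  giving Dedore vivugu.
*bivugo is the unique common source.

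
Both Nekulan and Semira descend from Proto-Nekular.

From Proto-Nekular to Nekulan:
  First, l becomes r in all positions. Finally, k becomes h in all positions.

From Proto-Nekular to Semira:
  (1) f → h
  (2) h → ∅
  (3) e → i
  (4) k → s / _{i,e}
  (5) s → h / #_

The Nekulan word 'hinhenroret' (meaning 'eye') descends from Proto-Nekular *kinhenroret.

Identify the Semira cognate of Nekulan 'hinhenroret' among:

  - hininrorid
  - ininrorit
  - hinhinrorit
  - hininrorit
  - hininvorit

hininrorit

Semira: start from *kinhenroret.
  rule 1: no change — kinhenroret
  rule 2 (h-loss): kinhenroret → kinenroret
  rule 3 (vowel merger): kinenroret → kininrorit
  rule 4 (palatalisation): kininrorit → sininrorit
  rule 5 (debuccalisation): sininrorit → hininrorit
  ⇒ Semira hininrorit
The other candidates each miss or misapply at least one Semira change.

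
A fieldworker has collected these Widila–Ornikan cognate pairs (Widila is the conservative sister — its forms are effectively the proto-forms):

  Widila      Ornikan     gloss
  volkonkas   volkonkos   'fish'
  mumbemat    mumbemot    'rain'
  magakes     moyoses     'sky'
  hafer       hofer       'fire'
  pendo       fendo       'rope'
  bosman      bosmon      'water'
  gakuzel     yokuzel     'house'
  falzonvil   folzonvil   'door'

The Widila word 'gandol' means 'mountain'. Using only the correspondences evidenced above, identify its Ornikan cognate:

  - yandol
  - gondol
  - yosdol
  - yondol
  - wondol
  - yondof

yondol

gakuzel ~ yokuzel — Widila g corresponds to Ornikan y word-initially before a back vowel.
bosman ~ bosmon — Widila a corresponds to Ornikan o after a consonant, before a nasal.
Applying these to Widila 'gandol':
  gandol → yandol   (g→y word-initially before a back vowel)
  yandol → yondol   (a→o after a consonant, before a nasal)
So the Ornikan cognate is 'yondol'.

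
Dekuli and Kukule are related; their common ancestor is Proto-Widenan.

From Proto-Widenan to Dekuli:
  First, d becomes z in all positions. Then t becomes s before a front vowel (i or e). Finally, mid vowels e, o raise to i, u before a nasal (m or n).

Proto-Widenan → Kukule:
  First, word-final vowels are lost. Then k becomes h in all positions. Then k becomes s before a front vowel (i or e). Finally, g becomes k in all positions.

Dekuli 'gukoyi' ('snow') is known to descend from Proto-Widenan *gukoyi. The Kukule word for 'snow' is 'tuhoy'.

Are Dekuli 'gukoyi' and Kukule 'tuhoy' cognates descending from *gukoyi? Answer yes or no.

no

Derive the expected Kukule reflex of *gukoyi:
Kukule: *gukoyi
  gukoyi → gukoy   [apocope]
  gukoy → guhoy   [unconditioned shift]
  guhoy (rule 3 does not apply)
  guhoy → kuhoy   [unconditioned shift]
  giving Kukule kuhoy.
The regular Kukule reflex would be 'kuhoy', but the attested form is 'tuhoy'. The correspondence is irregular, so they are not cognates (the Kukule form has a different source).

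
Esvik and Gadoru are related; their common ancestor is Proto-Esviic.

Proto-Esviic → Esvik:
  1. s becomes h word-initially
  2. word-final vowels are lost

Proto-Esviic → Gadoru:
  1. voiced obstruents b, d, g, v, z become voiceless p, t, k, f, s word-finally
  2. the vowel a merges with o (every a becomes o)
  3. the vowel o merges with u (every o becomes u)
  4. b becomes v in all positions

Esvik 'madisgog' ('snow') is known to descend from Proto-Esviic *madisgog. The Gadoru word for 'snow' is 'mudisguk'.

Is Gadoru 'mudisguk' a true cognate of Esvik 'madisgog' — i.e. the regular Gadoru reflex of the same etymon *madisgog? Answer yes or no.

yes

Derive the expected Gadoru reflex of *madisgog:
Gadoru: *madisgog
  madisgog → madisgok   [final devoicing]
  madisgok → modisgok   [vowel merger]
  modisgok → mudisguk   [vowel merger]
  mudisguk (rule 4 does not apply)
  giving Gadoru mudisguk.
Gadoru 'mudisguk' matches the regular reflex exactly, so the pair is cognate.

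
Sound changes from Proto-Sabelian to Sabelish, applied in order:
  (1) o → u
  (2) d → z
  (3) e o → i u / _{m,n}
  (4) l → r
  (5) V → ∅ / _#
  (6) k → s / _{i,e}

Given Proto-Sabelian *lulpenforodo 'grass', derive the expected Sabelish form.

rurpinfuruz

Sabelish: *lulpenforodo
  lulpenforodo → lulpenfurudu   [vowel merger]
  lulpenfurudu → lulpenfuruzu   [unconditioned shift]
  lulpenfuruzu → lulpinfuruzu   [pre-nasal raising]
  lulpinfuruzu → rurpinfuruzu   [unconditioned shift]
  rurpinfuruzu → rurpinfuruz   [apocope]
  rurpinfuruz (rule 6 does not apply)
  giving Sabelish rurpinfuruz.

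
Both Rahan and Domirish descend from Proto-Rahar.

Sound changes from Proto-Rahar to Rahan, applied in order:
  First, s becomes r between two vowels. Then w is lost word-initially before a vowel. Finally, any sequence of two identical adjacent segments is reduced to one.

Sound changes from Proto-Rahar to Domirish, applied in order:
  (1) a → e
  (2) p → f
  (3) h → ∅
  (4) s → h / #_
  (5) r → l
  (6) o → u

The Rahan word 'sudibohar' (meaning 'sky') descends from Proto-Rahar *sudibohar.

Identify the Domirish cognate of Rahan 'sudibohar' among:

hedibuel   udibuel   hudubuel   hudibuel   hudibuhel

Domirish: *sudibohar > sudiboher > sudiboer > hudiboer > hudiboel > hudibuel  (by vowel merger, h-loss, debuccalisation, unconditioned shift, vowel merger)
Only 'hudibuel' matches the regular Domirish development of *sudibohar.

hudibuel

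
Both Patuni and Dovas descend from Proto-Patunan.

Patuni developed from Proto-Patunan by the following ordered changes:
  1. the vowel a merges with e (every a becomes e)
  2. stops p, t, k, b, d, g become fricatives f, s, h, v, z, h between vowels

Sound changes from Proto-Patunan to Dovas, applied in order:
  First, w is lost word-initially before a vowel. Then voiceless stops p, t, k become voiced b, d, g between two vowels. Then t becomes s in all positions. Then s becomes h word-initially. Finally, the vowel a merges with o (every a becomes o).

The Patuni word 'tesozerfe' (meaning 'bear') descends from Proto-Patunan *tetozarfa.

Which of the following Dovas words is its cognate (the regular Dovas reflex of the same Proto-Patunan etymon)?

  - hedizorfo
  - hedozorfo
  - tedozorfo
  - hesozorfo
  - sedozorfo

Dovas: start from *tetozarfa.
  rule 1: no change — tetozarfa
  rule 2 (intervocalic voicing): tetozarfa → tedozarfa
  rule 3 (unconditioned shift): tedozarfa → sedozarfa
  rule 4 (debuccalisation): sedozarfa → hedozarfa
  rule 5 (vowel merger): hedozarfa → hedozorfo
  ⇒ Dovas hedozorfo
Only 'hedozorfo' matches the regular Dovas development of *tetozarfa.

hedozorfo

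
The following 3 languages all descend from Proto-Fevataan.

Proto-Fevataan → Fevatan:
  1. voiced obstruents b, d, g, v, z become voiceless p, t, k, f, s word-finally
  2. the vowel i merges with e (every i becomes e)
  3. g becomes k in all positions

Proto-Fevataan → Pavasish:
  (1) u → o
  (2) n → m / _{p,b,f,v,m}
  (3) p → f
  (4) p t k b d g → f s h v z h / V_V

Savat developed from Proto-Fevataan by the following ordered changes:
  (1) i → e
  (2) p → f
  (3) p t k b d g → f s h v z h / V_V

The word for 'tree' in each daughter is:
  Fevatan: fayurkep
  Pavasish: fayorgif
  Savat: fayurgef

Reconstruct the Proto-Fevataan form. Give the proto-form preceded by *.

*fayurgip

Position 8: Fevatan has p, Pavasish has f, Savat has f. Taking the neighbouring segments as reconstructed: Fevatan p could go back to *p or *b; Pavasish f could go back to *p or *f; Savat f could go back to *p or *f — the one source consistent with every daughter is *p.
Position 4: Fevatan has u, Pavasish has o, Savat has u. Fevatan preserves u here (none of its changes turn any other segment into u), so the proto-segment is *u.
This points to *fayurgip. Verify forward in each daughter:
Fevatan: *fayurgip > fayurgep > fayurkep  (by vowel merger, unconditioned shift)
Pavasish: start from *fayurgip.
  rule 1 (vowel merger): fayurgip → fayorgip
  rule 2: no change — fayorgip
  rule 3 (unconditioned shift): fayorgip → fayorgif
  rule 4: no change — fayorgif
  ⇒ Pavasish fayorgif
Savat: start from *fayurgip.
  rule 1 (vowel merger): fayurgip → fayurgep
  rule 2 (unconditioned shift): fayurgep → fayurgef
  rule 3: no change — fayurgef
  ⇒ Savat fayurgef
Only *fayurgip yields all of Fevatan fayurkep, Pavasish fayorgif, Savat fayurgef.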